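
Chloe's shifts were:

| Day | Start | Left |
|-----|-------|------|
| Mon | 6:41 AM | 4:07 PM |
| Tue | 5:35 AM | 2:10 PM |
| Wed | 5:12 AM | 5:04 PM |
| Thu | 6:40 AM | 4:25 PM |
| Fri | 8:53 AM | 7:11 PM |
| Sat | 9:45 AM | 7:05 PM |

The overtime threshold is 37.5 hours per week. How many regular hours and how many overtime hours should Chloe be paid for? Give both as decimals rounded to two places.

Regular 37.50 hours, overtime 21.77 hours

Mon: 6:41 AM–4:07 PM = 9 h 26 min
Tue: 5:35 AM–2:10 PM = 8 h 35 min
Wed: 5:12 AM–5:04 PM = 11 h 52 min
Thu: 6:40 AM–4:25 PM = 9 h 45 min
Fri: 8:53 AM–7:11 PM = 10 h 18 min
Sat: 9:45 AM–7:05 PM = 9 h 20 min
Total worked: 59 h 16 min = 59.27 h.
Threshold 37.5 h → overtime 21 h 46 min, regular 37 h 30 min.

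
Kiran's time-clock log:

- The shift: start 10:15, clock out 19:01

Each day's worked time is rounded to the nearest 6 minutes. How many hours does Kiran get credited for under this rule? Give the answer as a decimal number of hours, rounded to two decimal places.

8.80 hours

The shift: 10:15–19:01 = 8 h 46 min → rounds to 8 h 48 min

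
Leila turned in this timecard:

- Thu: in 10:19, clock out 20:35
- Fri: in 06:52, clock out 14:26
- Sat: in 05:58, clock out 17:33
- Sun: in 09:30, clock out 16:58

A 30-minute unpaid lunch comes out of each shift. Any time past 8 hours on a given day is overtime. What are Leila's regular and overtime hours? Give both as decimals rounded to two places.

Regular 30.03 hours, overtime 4.85 hours

Thu: 10:19–20:35 = 10 h 16 min; less 30 min break → 9 h 46 min
Fri: 06:52–14:26 = 7 h 34 min; less 30 min break → 7 h 4 min
Sat: 05:58–17:33 = 11 h 35 min; less 30 min break → 11 h 5 min
Sun: 09:30–16:58 = 7 h 28 min; less 30 min break → 6 h 58 min
Thu reg 8 h 0 min / OT 1 h 46 min; Fri reg 7 h 4 min / OT 0 h 0 min; Sat reg 8 h 0 min / OT 3 h 5 min; Sun reg 6 h 58 min / OT 0 h 0 min.
Totals: regular 30 h 2 min, overtime 4 h 51 min.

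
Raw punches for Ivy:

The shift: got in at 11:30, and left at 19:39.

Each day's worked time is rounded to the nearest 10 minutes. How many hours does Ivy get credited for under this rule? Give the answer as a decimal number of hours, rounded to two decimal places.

The shift: 11:30–19:39 = 8 h 9 min → rounds to 8 h 10 min

8.17 hours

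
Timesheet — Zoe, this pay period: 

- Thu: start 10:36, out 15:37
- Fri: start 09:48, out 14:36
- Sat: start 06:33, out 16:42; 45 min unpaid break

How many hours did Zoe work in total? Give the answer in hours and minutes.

19 h 13 min

Thu: 10:36–15:37 = 5 h 1 min
Fri: 09:48–14:36 = 4 h 48 min
Sat: 06:33–16:42 = 10 h 9 min; less 45 min break → 9 h 24 min
Total: 5 h 1 min + 4 h 48 min + 9 h 24 min = 19 h 13 min.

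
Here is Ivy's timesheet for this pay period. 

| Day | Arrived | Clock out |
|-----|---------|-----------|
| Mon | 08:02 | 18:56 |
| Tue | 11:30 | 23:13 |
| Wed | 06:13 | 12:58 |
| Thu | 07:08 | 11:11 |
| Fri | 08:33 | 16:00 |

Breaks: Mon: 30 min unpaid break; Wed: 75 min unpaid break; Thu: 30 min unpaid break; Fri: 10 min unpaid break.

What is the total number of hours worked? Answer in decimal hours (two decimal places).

38.45 hours

Mon: 08:02–18:56 = 10 h 54 min; less 30 min break → 10 h 24 min
Tue: 11:30–23:13 = 11 h 43 min
Wed: 06:13–12:58 = 6 h 45 min; less 75 min break → 5 h 30 min
Thu: 07:08–11:11 = 4 h 3 min; less 30 min break → 3 h 33 min
Fri: 08:33–16:00 = 7 h 27 min; less 10 min break → 7 h 17 min
Total: 10 h 24 min + 11 h 43 min + 5 h 30 min + 3 h 33 min + 7 h 17 min = 38 h 27 min.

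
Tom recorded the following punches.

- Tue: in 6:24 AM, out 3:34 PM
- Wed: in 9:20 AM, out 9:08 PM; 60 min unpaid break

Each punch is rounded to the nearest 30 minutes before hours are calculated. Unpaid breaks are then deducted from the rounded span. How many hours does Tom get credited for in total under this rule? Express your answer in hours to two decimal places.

19.50 hours

Tue: in 6:24 AM→6:30 AM, out 3:34 PM→3:30 PM; 9 h 0 min
Wed: in 9:20 AM→9:30 AM, out 9:08 PM→9:00 PM; 11 h 30 min − 60 min = 10 h 30 min
Total credited: 19 h 30 min.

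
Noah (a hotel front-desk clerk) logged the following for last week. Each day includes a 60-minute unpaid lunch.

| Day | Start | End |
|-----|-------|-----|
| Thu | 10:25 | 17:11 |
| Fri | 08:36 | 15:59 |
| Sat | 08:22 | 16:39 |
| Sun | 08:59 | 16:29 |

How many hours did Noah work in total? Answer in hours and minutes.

Thu: 10:25–17:11 = 6 h 46 min; less 60 min break → 5 h 46 min
Fri: 08:36–15:59 = 7 h 23 min; less 60 min break → 6 h 23 min
Sat: 08:22–16:39 = 8 h 17 min; less 60 min break → 7 h 17 min
Sun: 08:59–16:29 = 7 h 30 min; less 60 min break → 6 h 30 min
Total: 5 h 46 min + 6 h 23 min + 7 h 17 min + 6 h 30 min = 25 h 56 min.

25 h 56 min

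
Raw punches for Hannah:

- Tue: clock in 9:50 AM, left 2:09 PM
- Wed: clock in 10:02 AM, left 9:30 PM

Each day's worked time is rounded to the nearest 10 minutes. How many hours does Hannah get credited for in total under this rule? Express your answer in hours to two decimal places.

15.83 hours

Tue: 9:50 AM–2:09 PM = 4 h 19 min → rounds to 4 h 20 min
Wed: 10:02 AM–9:30 PM = 11 h 28 min → rounds to 11 h 30 min
Total credited: 15 h 50 min.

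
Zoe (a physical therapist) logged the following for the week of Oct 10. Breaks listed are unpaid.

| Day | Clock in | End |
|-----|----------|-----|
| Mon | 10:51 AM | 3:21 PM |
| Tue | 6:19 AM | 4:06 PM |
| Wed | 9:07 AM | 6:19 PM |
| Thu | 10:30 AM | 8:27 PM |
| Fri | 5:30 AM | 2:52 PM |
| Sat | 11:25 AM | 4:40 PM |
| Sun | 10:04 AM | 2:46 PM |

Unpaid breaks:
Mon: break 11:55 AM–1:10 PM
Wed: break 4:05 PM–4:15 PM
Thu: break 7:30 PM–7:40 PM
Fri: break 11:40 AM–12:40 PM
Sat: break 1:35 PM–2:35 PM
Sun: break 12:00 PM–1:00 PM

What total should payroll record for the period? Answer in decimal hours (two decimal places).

48.17 hours

Mon: 10:51 AM–3:21 PM = 4 h 30 min; less 75 min break → 3 h 15 min
Tue: 6:19 AM–4:06 PM = 9 h 47 min
Wed: 9:07 AM–6:19 PM = 9 h 12 min; less 10 min break → 9 h 2 min
Thu: 10:30 AM–8:27 PM = 9 h 57 min; less 10 min break → 9 h 47 min
Fri: 5:30 AM–2:52 PM = 9 h 22 min; less 60 min break → 8 h 22 min
Sat: 11:25 AM–4:40 PM = 5 h 15 min; less 60 min break → 4 h 15 min
Sun: 10:04 AM–2:46 PM = 4 h 42 min; less 60 min break → 3 h 42 min
Total: 3 h 15 min + 9 h 47 min + 9 h 2 min + 9 h 47 min + 8 h 22 min + 4 h 15 min + 3 h 42 min = 48 h 10 min.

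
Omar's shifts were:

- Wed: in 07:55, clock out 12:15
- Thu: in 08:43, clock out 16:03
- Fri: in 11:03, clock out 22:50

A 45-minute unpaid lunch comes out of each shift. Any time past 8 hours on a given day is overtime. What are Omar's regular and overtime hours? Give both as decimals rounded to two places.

Wed: 07:55–12:15 = 4 h 20 min; less 45 min break → 3 h 35 min
Thu: 08:43–16:03 = 7 h 20 min; less 45 min break → 6 h 35 min
Fri: 11:03–22:50 = 11 h 47 min; less 45 min break → 11 h 2 min
Wed reg 3 h 35 min / OT 0 h 0 min; Thu reg 6 h 35 min / OT 0 h 0 min; Fri reg 8 h 0 min / OT 3 h 2 min.
Totals: regular 18 h 10 min, overtime 3 h 2 min.

Regular 18.17 hours, overtime 3.03 hours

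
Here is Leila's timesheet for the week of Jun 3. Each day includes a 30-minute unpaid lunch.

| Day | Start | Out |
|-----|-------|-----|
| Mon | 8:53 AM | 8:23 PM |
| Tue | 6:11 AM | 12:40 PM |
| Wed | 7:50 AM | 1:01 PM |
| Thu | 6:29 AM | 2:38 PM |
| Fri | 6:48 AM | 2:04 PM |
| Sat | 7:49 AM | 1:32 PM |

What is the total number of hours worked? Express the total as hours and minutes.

41 h 18 min

Mon: 8:53 AM–8:23 PM = 11 h 30 min; less 30 min break → 11 h 0 min
Tue: 6:11 AM–12:40 PM = 6 h 29 min; less 30 min break → 5 h 59 min
Wed: 7:50 AM–1:01 PM = 5 h 11 min; less 30 min break → 4 h 41 min
Thu: 6:29 AM–2:38 PM = 8 h 9 min; less 30 min break → 7 h 39 min
Fri: 6:48 AM–2:04 PM = 7 h 16 min; less 30 min break → 6 h 46 min
Sat: 7:49 AM–1:32 PM = 5 h 43 min; less 30 min break → 5 h 13 min
Total: 11 h 0 min + 5 h 59 min + 4 h 41 min + 7 h 39 min + 6 h 46 min + 5 h 13 min = 41 h 18 min.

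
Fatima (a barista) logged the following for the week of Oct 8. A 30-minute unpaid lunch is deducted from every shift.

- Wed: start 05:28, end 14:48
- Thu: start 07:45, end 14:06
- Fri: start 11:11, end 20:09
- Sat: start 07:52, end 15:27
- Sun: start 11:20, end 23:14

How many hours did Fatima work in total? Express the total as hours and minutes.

Wed: 05:28–14:48 = 9 h 20 min; less 30 min break → 8 h 50 min
Thu: 07:45–14:06 = 6 h 21 min; less 30 min break → 5 h 51 min
Fri: 11:11–20:09 = 8 h 58 min; less 30 min break → 8 h 28 min
Sat: 07:52–15:27 = 7 h 35 min; less 30 min break → 7 h 5 min
Sun: 11:20–23:14 = 11 h 54 min; less 30 min break → 11 h 24 min
Total: 8 h 50 min + 5 h 51 min + 8 h 28 min + 7 h 5 min + 11 h 24 min = 41 h 38 min.

41 h 38 min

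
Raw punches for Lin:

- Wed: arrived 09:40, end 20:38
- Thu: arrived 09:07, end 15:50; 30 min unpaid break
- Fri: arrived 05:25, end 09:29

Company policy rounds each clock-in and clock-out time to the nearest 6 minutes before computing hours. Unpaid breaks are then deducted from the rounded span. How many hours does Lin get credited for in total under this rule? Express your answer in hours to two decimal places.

21.20 hours

Wed: in 09:40→09:42, out 20:38→20:36; 10 h 54 min
Thu: in 09:07→09:06, out 15:50→15:48; 6 h 42 min − 30 min = 6 h 12 min
Fri: in 05:25→05:24, out 09:29→09:30; 4 h 6 min
Total credited: 21 h 12 min.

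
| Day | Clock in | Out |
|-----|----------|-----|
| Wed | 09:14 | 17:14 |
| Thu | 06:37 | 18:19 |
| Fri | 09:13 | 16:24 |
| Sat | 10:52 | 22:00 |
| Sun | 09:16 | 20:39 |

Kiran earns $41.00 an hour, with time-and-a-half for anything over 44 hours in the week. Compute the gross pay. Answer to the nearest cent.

$2136.10

Wed: 09:14–17:14 = 8 h 0 min
Thu: 06:37–18:19 = 11 h 42 min
Fri: 09:13–16:24 = 7 h 11 min
Sat: 10:52–22:00 = 11 h 8 min
Sun: 09:16–20:39 = 11 h 23 min
Total worked: 49 h 24 min = 2964 min.
Regular 44 h 0 min = 2640 min at $41.00/h; overtime 5 h 24 min = 324 min at $61.50/h.
Pay = (2640 × $41.00 + 324 × $61.50) ÷ 60 = $2136.10.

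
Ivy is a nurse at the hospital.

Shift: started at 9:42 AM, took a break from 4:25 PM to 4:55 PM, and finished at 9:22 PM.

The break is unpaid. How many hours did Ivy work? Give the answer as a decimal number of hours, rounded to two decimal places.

Shift: 9:42 AM–9:22 PM = 11 h 40 min; less 30 min break → 11 h 10 min

11.17 hours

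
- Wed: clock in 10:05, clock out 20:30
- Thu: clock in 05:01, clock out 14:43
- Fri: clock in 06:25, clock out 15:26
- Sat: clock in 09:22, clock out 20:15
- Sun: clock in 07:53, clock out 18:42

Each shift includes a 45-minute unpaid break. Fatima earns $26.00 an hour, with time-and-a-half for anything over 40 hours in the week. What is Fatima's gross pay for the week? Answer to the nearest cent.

$1316.25

Wed: 10:05–20:30 = 10 h 25 min; less 45 min break → 9 h 40 min
Thu: 05:01–14:43 = 9 h 42 min; less 45 min break → 8 h 57 min
Fri: 06:25–15:26 = 9 h 1 min; less 45 min break → 8 h 16 min
Sat: 09:22–20:15 = 10 h 53 min; less 45 min break → 10 h 8 min
Sun: 07:53–18:42 = 10 h 49 min; less 45 min break → 10 h 4 min
Total worked: 47 h 5 min = 2825 min.
Regular 40 h 0 min = 2400 min at $26.00/h; overtime 7 h 5 min = 425 min at $39.00/h.
Pay = (2400 × $26.00 + 425 × $39.00) ÷ 60 = $1316.25.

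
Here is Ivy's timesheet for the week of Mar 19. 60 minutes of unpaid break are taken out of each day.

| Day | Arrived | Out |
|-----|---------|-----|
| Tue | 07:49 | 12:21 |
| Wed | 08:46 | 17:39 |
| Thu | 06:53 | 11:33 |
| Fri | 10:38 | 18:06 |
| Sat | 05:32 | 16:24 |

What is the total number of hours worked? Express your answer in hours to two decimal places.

31.42 hours

Tue: 07:49–12:21 = 4 h 32 min; less 60 min break → 3 h 32 min
Wed: 08:46–17:39 = 8 h 53 min; less 60 min break → 7 h 53 min
Thu: 06:53–11:33 = 4 h 40 min; less 60 min break → 3 h 40 min
Fri: 10:38–18:06 = 7 h 28 min; less 60 min break → 6 h 28 min
Sat: 05:32–16:24 = 10 h 52 min; less 60 min break → 9 h 52 min
Total: 3 h 32 min + 7 h 53 min + 3 h 40 min + 6 h 28 min + 9 h 52 min = 31 h 25 min.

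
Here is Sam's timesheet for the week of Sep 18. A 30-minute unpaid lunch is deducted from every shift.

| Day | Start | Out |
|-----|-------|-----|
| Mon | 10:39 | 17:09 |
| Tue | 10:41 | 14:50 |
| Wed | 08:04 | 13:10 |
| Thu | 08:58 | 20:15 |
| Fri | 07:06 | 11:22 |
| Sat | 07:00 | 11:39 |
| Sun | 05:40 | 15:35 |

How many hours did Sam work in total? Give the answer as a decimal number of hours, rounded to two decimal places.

Mon: 10:39–17:09 = 6 h 30 min; less 30 min break → 6 h 0 min
Tue: 10:41–14:50 = 4 h 9 min; less 30 min break → 3 h 39 min
Wed: 08:04–13:10 = 5 h 6 min; less 30 min break → 4 h 36 min
Thu: 08:58–20:15 = 11 h 17 min; less 30 min break → 10 h 47 min
Fri: 07:06–11:22 = 4 h 16 min; less 30 min break → 3 h 46 min
Sat: 07:00–11:39 = 4 h 39 min; less 30 min break → 4 h 9 min
Sun: 05:40–15:35 = 9 h 55 min; less 30 min break → 9 h 25 min
Total: 6 h 0 min + 3 h 39 min + 4 h 36 min + 10 h 47 min + 3 h 46 min + 4 h 9 min + 9 h 25 min = 42 h 22 min.

42.37 hours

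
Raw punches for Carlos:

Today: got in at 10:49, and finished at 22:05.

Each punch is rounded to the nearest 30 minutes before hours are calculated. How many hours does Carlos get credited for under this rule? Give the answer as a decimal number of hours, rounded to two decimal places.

Today: in 10:49→11:00, out 22:05→22:00; 11 h 0 min

11.00 hours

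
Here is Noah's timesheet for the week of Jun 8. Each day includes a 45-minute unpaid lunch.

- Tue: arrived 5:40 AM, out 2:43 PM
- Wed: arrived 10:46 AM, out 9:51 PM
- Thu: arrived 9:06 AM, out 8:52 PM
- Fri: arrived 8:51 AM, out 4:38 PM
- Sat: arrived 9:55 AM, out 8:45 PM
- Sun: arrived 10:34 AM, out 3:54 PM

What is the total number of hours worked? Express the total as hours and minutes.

51 h 21 min

Tue: 5:40 AM–2:43 PM = 9 h 3 min; less 45 min break → 8 h 18 min
Wed: 10:46 AM–9:51 PM = 11 h 5 min; less 45 min break → 10 h 20 min
Thu: 9:06 AM–8:52 PM = 11 h 46 min; less 45 min break → 11 h 1 min
Fri: 8:51 AM–4:38 PM = 7 h 47 min; less 45 min break → 7 h 2 min
Sat: 9:55 AM–8:45 PM = 10 h 50 min; less 45 min break → 10 h 5 min
Sun: 10:34 AM–3:54 PM = 5 h 20 min; less 45 min break → 4 h 35 min
Total: 8 h 18 min + 10 h 20 min + 11 h 1 min + 7 h 2 min + 10 h 5 min + 4 h 35 min = 51 h 21 min.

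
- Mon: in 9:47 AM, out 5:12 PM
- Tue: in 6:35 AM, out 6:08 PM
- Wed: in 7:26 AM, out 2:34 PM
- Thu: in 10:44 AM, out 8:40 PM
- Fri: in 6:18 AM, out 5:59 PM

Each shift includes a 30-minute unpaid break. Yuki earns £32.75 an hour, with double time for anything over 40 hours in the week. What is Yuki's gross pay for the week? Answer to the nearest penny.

£1651.69

Mon: 9:47 AM–5:12 PM = 7 h 25 min; less 30 min break → 6 h 55 min
Tue: 6:35 AM–6:08 PM = 11 h 33 min; less 30 min break → 11 h 3 min
Wed: 7:26 AM–2:34 PM = 7 h 8 min; less 30 min break → 6 h 38 min
Thu: 10:44 AM–8:40 PM = 9 h 56 min; less 30 min break → 9 h 26 min
Fri: 6:18 AM–5:59 PM = 11 h 41 min; less 30 min break → 11 h 11 min
Total worked: 45 h 13 min = 2713 min.
Regular 40 h 0 min = 2400 min at £32.75/h; overtime 5 h 13 min = 313 min at £65.50/h.
Pay = (2400 × £32.75 + 313 × £65.50) ÷ 60 = £1651.69.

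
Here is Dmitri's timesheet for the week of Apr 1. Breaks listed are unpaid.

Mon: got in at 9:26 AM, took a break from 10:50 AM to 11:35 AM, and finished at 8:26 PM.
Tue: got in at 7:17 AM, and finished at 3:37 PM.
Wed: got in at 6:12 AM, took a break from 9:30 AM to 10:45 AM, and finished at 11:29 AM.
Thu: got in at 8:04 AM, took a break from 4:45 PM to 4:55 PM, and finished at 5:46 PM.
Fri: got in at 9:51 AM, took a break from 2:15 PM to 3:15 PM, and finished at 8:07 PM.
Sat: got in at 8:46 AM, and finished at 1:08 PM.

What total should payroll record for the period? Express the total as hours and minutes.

Mon: 9:26 AM–8:26 PM = 11 h 0 min; less 45 min break → 10 h 15 min
Tue: 7:17 AM–3:37 PM = 8 h 20 min
Wed: 6:12 AM–11:29 AM = 5 h 17 min; less 75 min break → 4 h 2 min
Thu: 8:04 AM–5:46 PM = 9 h 42 min; less 10 min break → 9 h 32 min
Fri: 9:51 AM–8:07 PM = 10 h 16 min; less 60 min break → 9 h 16 min
Sat: 8:46 AM–1:08 PM = 4 h 22 min
Total: 10 h 15 min + 8 h 20 min + 4 h 2 min + 9 h 32 min + 9 h 16 min + 4 h 22 min = 45 h 47 min.

45 h 47 min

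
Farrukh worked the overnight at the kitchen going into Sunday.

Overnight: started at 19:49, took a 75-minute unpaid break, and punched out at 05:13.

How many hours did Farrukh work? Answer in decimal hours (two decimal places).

Overnight: 19:49 → midnight = 4 h 11 min; midnight → 05:13 = 5 h 13 min; span 9 h 24 min; less 75 min break → 8 h 9 min

8.15 hours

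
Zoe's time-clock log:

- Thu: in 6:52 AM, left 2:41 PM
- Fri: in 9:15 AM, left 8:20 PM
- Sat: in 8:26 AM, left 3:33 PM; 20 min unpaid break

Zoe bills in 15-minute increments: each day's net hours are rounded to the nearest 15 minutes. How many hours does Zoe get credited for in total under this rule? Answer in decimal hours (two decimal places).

Thu: 6:52 AM–2:41 PM = 7 h 49 min → rounds to 7 h 45 min
Fri: 9:15 AM–8:20 PM = 11 h 5 min → rounds to 11 h 0 min
Sat: 8:26 AM–3:33 PM = 7 h 7 min − 20 min = 6 h 47 min → rounds to 6 h 45 min
Total credited: 25 h 30 min.

25.50 hours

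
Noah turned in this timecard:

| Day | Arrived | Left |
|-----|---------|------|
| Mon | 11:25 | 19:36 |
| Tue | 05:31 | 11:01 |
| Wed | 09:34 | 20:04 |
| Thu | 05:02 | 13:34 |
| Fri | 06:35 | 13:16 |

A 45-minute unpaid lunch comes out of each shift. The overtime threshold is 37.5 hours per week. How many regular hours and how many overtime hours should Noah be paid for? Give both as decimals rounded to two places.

Mon: 11:25–19:36 = 8 h 11 min; less 45 min break → 7 h 26 min
Tue: 05:31–11:01 = 5 h 30 min; less 45 min break → 4 h 45 min
Wed: 09:34–20:04 = 10 h 30 min; less 45 min break → 9 h 45 min
Thu: 05:02–13:34 = 8 h 32 min; less 45 min break → 7 h 47 min
Fri: 06:35–13:16 = 6 h 41 min; less 45 min break → 5 h 56 min
Total worked: 35 h 39 min = 35.65 h.
Threshold 37.5 h → overtime 0 h 0 min, regular 35 h 39 min.

Regular 35.65 hours, overtime 0.00 hours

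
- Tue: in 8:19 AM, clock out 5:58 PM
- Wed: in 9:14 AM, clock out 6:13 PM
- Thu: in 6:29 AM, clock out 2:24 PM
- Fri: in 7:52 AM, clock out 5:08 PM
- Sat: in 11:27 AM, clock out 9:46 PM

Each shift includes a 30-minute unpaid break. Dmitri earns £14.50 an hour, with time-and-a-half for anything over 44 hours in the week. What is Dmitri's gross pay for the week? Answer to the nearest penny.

Tue: 8:19 AM–5:58 PM = 9 h 39 min; less 30 min break → 9 h 9 min
Wed: 9:14 AM–6:13 PM = 8 h 59 min; less 30 min break → 8 h 29 min
Thu: 6:29 AM–2:24 PM = 7 h 55 min; less 30 min break → 7 h 25 min
Fri: 7:52 AM–5:08 PM = 9 h 16 min; less 30 min break → 8 h 46 min
Sat: 11:27 AM–9:46 PM = 10 h 19 min; less 30 min break → 9 h 49 min
Total worked: 43 h 38 min = 2618 min.
Regular 43 h 38 min = 2618 min at £14.50/h; overtime 0 h 0 min = 0 min at £21.75/h.
Pay = (2618 × £14.50 + 0 × £21.75) ÷ 60 = £632.68.

£632.68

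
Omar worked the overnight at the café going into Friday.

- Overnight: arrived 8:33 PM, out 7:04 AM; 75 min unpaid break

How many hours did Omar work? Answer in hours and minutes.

9 h 16 min

Overnight: 8:33 PM → midnight = 3 h 27 min; midnight → 7:04 AM = 7 h 4 min; span 10 h 31 min; less 75 min break → 9 h 16 min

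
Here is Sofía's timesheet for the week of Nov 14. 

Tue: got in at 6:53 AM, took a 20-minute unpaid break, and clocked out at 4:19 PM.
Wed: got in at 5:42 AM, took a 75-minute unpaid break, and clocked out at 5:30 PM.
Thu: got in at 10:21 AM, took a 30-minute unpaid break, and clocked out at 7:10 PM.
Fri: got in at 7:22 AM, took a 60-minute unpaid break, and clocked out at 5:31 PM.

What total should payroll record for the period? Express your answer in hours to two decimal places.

37.12 hours

Tue: 6:53 AM–4:19 PM = 9 h 26 min; less 20 min break → 9 h 6 min
Wed: 5:42 AM–5:30 PM = 11 h 48 min; less 75 min break → 10 h 33 min
Thu: 10:21 AM–7:10 PM = 8 h 49 min; less 30 min break → 8 h 19 min
Fri: 7:22 AM–5:31 PM = 10 h 9 min; less 60 min break → 9 h 9 min
Total: 9 h 6 min + 10 h 33 min + 8 h 19 min + 9 h 9 min = 37 h 7 min.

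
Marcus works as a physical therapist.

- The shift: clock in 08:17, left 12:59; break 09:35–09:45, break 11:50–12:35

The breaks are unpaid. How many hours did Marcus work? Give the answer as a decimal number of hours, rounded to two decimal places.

3.78 hours

The shift: 08:17–12:59 = 4 h 42 min; less 55 min break → 3 h 47 min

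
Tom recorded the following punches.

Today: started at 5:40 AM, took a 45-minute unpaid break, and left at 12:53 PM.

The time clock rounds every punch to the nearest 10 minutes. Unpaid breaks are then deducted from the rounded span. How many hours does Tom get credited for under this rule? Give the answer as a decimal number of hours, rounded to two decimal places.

6.42 hours

Today: in 5:40 AM→5:40 AM, out 12:53 PM→12:50 PM; 7 h 10 min − 45 min = 6 h 25 min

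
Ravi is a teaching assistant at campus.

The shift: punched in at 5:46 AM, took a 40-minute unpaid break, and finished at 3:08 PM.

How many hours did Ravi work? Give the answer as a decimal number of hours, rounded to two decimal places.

8.70 hours

The shift: 5:46 AM–3:08 PM = 9 h 22 min; less 40 min break → 8 h 42 min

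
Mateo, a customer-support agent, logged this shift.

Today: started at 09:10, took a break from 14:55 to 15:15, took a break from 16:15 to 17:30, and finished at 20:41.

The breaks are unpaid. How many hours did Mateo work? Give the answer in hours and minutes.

9 h 56 min

Today: 09:10–20:41 = 11 h 31 min; less 95 min break → 9 h 56 min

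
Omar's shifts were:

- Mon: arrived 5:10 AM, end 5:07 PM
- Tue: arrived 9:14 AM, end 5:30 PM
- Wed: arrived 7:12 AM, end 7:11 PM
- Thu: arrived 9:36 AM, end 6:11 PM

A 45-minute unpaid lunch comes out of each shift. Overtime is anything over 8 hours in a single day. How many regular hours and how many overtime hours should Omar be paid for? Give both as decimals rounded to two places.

Regular 31.35 hours, overtime 6.43 hours

Mon: 5:10 AM–5:07 PM = 11 h 57 min; less 45 min break → 11 h 12 min
Tue: 9:14 AM–5:30 PM = 8 h 16 min; less 45 min break → 7 h 31 min
Wed: 7:12 AM–7:11 PM = 11 h 59 min; less 45 min break → 11 h 14 min
Thu: 9:36 AM–6:11 PM = 8 h 35 min; less 45 min break → 7 h 50 min
Mon reg 8 h 0 min / OT 3 h 12 min; Tue reg 7 h 31 min / OT 0 h 0 min; Wed reg 8 h 0 min / OT 3 h 14 min; Thu reg 7 h 50 min / OT 0 h 0 min.
Totals: regular 31 h 21 min, overtime 6 h 26 min.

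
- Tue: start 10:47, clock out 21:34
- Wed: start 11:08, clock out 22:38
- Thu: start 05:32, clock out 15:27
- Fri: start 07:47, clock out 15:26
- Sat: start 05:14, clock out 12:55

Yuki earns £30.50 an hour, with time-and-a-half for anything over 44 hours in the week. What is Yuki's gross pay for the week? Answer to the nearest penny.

£1503.65

Tue: 10:47–21:34 = 10 h 47 min
Wed: 11:08–22:38 = 11 h 30 min
Thu: 05:32–15:27 = 9 h 55 min
Fri: 07:47–15:26 = 7 h 39 min
Sat: 05:14–12:55 = 7 h 41 min
Total worked: 47 h 32 min = 2852 min.
Regular 44 h 0 min = 2640 min at £30.50/h; overtime 3 h 32 min = 212 min at £45.75/h.
Pay = (2640 × £30.50 + 212 × £45.75) ÷ 60 = £1503.65.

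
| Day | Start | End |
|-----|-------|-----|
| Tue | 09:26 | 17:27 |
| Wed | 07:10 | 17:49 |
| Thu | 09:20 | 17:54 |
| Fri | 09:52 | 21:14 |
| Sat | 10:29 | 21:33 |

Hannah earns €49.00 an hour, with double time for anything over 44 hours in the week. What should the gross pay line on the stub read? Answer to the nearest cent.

€2711.33

Tue: 09:26–17:27 = 8 h 1 min
Wed: 07:10–17:49 = 10 h 39 min
Thu: 09:20–17:54 = 8 h 34 min
Fri: 09:52–21:14 = 11 h 22 min
Sat: 10:29–21:33 = 11 h 4 min
Total worked: 49 h 40 min = 2980 min.
Regular 44 h 0 min = 2640 min at €49.00/h; overtime 5 h 40 min = 340 min at €98.00/h.
Pay = (2640 × €49.00 + 340 × €98.00) ÷ 60 = €2711.33.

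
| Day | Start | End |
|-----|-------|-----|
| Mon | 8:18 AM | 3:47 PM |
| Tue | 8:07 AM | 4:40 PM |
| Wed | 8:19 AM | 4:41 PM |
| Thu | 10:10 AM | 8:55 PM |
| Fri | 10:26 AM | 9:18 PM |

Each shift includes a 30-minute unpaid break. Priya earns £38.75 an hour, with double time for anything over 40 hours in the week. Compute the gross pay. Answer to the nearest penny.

£1822.54

Mon: 8:18 AM–3:47 PM = 7 h 29 min; less 30 min break → 6 h 59 min
Tue: 8:07 AM–4:40 PM = 8 h 33 min; less 30 min break → 8 h 3 min
Wed: 8:19 AM–4:41 PM = 8 h 22 min; less 30 min break → 7 h 52 min
Thu: 10:10 AM–8:55 PM = 10 h 45 min; less 30 min break → 10 h 15 min
Fri: 10:26 AM–9:18 PM = 10 h 52 min; less 30 min break → 10 h 22 min
Total worked: 43 h 31 min = 2611 min.
Regular 40 h 0 min = 2400 min at £38.75/h; overtime 3 h 31 min = 211 min at £77.50/h.
Pay = (2400 × £38.75 + 211 × £77.50) ÷ 60 = £1822.54.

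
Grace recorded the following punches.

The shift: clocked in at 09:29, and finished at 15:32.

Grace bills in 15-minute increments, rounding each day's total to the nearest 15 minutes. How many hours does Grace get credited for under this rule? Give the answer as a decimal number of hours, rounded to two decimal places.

6.00 hours

The shift: 09:29–15:32 = 6 h 3 min → rounds to 6 h 0 min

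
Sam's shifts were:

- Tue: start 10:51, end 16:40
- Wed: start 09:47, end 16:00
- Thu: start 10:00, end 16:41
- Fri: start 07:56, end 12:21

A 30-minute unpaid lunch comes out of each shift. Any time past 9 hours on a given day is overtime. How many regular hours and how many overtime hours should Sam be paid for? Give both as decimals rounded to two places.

Tue: 10:51–16:40 = 5 h 49 min; less 30 min break → 5 h 19 min
Wed: 09:47–16:00 = 6 h 13 min; less 30 min break → 5 h 43 min
Thu: 10:00–16:41 = 6 h 41 min; less 30 min break → 6 h 11 min
Fri: 07:56–12:21 = 4 h 25 min; less 30 min break → 3 h 55 min
Tue reg 5 h 19 min / OT 0 h 0 min; Wed reg 5 h 43 min / OT 0 h 0 min; Thu reg 6 h 11 min / OT 0 h 0 min; Fri reg 3 h 55 min / OT 0 h 0 min.
Totals: regular 21 h 8 min, overtime 0 h 0 min.

Regular 21.13 hours, overtime 0.00 hours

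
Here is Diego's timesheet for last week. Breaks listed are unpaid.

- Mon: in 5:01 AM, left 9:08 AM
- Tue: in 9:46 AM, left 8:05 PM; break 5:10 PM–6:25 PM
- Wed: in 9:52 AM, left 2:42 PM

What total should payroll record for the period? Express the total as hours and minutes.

Mon: 5:01 AM–9:08 AM = 4 h 7 min
Tue: 9:46 AM–8:05 PM = 10 h 19 min; less 75 min break → 9 h 4 min
Wed: 9:52 AM–2:42 PM = 4 h 50 min
Total: 4 h 7 min + 9 h 4 min + 4 h 50 min = 18 h 1 min.

18 h 1 min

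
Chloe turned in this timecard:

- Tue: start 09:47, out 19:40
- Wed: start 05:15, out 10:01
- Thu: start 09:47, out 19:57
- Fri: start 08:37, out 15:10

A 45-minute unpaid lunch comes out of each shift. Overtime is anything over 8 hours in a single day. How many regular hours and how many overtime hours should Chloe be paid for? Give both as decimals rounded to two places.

Regular 25.82 hours, overtime 2.55 hours

Tue: 09:47–19:40 = 9 h 53 min; less 45 min break → 9 h 8 min
Wed: 05:15–10:01 = 4 h 46 min; less 45 min break → 4 h 1 min
Thu: 09:47–19:57 = 10 h 10 min; less 45 min break → 9 h 25 min
Fri: 08:37–15:10 = 6 h 33 min; less 45 min break → 5 h 48 min
Tue reg 8 h 0 min / OT 1 h 8 min; Wed reg 4 h 1 min / OT 0 h 0 min; Thu reg 8 h 0 min / OT 1 h 25 min; Fri reg 5 h 48 min / OT 0 h 0 min.
Totals: regular 25 h 49 min, overtime 2 h 33 min.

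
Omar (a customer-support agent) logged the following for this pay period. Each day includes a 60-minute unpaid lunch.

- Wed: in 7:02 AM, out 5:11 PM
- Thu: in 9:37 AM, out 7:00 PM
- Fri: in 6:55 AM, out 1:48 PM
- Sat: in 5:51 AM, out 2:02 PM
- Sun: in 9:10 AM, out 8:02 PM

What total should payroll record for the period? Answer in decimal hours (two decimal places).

Wed: 7:02 AM–5:11 PM = 10 h 9 min; less 60 min break → 9 h 9 min
Thu: 9:37 AM–7:00 PM = 9 h 23 min; less 60 min break → 8 h 23 min
Fri: 6:55 AM–1:48 PM = 6 h 53 min; less 60 min break → 5 h 53 min
Sat: 5:51 AM–2:02 PM = 8 h 11 min; less 60 min break → 7 h 11 min
Sun: 9:10 AM–8:02 PM = 10 h 52 min; less 60 min break → 9 h 52 min
Total: 9 h 9 min + 8 h 23 min + 5 h 53 min + 7 h 11 min + 9 h 52 min = 40 h 28 min.

40.47 hours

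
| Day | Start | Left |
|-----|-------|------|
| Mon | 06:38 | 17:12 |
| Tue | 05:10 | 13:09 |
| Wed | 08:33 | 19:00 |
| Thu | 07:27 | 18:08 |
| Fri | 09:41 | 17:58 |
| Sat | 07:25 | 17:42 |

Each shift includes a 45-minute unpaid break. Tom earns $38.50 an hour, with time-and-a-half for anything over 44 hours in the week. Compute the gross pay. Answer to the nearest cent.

Mon: 06:38–17:12 = 10 h 34 min; less 45 min break → 9 h 49 min
Tue: 05:10–13:09 = 7 h 59 min; less 45 min break → 7 h 14 min
Wed: 08:33–19:00 = 10 h 27 min; less 45 min break → 9 h 42 min
Thu: 07:27–18:08 = 10 h 41 min; less 45 min break → 9 h 56 min
Fri: 09:41–17:58 = 8 h 17 min; less 45 min break → 7 h 32 min
Sat: 07:25–17:42 = 10 h 17 min; less 45 min break → 9 h 32 min
Total worked: 53 h 45 min = 3225 min.
Regular 44 h 0 min = 2640 min at $38.50/h; overtime 9 h 45 min = 585 min at $57.75/h.
Pay = (2640 × $38.50 + 585 × $57.75) ÷ 60 = $2257.06.

$2257.06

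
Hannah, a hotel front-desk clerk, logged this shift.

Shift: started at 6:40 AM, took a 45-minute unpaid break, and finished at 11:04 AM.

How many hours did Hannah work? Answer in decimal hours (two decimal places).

3.65 hours

Shift: 6:40 AM–11:04 AM = 4 h 24 min; less 45 min break → 3 h 39 min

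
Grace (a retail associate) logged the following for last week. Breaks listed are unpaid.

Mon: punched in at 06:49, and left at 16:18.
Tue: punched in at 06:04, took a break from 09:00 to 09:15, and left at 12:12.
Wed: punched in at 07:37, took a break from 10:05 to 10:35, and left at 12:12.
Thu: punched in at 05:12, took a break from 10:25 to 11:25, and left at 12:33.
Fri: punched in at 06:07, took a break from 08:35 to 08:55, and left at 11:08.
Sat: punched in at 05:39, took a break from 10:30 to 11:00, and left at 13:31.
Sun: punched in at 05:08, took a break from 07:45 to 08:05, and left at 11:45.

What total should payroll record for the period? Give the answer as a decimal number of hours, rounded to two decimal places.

44.13 hours

Mon: 06:49–16:18 = 9 h 29 min
Tue: 06:04–12:12 = 6 h 8 min; less 15 min break → 5 h 53 min
Wed: 07:37–12:12 = 4 h 35 min; less 30 min break → 4 h 5 min
Thu: 05:12–12:33 = 7 h 21 min; less 60 min break → 6 h 21 min
Fri: 06:07–11:08 = 5 h 1 min; less 20 min break → 4 h 41 min
Sat: 05:39–13:31 = 7 h 52 min; less 30 min break → 7 h 22 min
Sun: 05:08–11:45 = 6 h 37 min; less 20 min break → 6 h 17 min
Total: 9 h 29 min + 5 h 53 min + 4 h 5 min + 6 h 21 min + 4 h 41 min + 7 h 22 min + 6 h 17 min = 44 h 8 min.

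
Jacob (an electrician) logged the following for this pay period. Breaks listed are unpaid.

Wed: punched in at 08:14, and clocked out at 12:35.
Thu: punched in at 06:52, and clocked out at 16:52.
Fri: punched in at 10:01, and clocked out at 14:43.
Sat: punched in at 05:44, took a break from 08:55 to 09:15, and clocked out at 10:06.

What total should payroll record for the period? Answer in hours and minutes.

Wed: 08:14–12:35 = 4 h 21 min
Thu: 06:52–16:52 = 10 h 0 min
Fri: 10:01–14:43 = 4 h 42 min
Sat: 05:44–10:06 = 4 h 22 min; less 20 min break → 4 h 2 min
Total: 4 h 21 min + 10 h 0 min + 4 h 42 min + 4 h 2 min = 23 h 5 min.

23 h 5 min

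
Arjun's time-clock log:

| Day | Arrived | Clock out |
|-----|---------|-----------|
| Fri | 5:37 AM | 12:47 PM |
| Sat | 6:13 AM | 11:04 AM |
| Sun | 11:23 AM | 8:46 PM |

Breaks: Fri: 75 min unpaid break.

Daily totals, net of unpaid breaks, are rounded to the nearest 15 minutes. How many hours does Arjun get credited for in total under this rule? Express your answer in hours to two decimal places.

Fri: 5:37 AM–12:47 PM = 7 h 10 min − 75 min = 5 h 55 min → rounds to 6 h 0 min
Sat: 6:13 AM–11:04 AM = 4 h 51 min → rounds to 4 h 45 min
Sun: 11:23 AM–8:46 PM = 9 h 23 min → rounds to 9 h 30 min
Total credited: 20 h 15 min.

20.25 hours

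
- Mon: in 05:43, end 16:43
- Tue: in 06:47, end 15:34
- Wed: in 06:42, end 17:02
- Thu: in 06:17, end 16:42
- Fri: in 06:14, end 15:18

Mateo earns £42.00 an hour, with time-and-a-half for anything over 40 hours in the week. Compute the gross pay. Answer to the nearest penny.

Mon: 05:43–16:43 = 11 h 0 min
Tue: 06:47–15:34 = 8 h 47 min
Wed: 06:42–17:02 = 10 h 20 min
Thu: 06:17–16:42 = 10 h 25 min
Fri: 06:14–15:18 = 9 h 4 min
Total worked: 49 h 36 min = 2976 min.
Regular 40 h 0 min = 2400 min at £42.00/h; overtime 9 h 36 min = 576 min at £63.00/h.
Pay = (2400 × £42.00 + 576 × £63.00) ÷ 60 = £2284.80.

£2284.80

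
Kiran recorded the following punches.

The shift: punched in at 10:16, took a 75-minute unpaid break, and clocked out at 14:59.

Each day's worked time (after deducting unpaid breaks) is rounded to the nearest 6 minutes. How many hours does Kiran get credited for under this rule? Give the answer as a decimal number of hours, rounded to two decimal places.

The shift: 10:16–14:59 = 4 h 43 min − 75 min = 3 h 28 min → rounds to 3 h 30 min

3.50 hours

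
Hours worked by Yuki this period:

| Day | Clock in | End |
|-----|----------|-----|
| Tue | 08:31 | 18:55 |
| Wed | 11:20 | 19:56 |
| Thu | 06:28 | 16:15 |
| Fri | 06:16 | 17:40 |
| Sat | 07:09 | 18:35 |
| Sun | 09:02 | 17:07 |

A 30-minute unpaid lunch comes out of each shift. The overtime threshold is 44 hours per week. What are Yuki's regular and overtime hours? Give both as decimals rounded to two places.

Regular 44.00 hours, overtime 12.70 hours

Tue: 08:31–18:55 = 10 h 24 min; less 30 min break → 9 h 54 min
Wed: 11:20–19:56 = 8 h 36 min; less 30 min break → 8 h 6 min
Thu: 06:28–16:15 = 9 h 47 min; less 30 min break → 9 h 17 min
Fri: 06:16–17:40 = 11 h 24 min; less 30 min break → 10 h 54 min
Sat: 07:09–18:35 = 11 h 26 min; less 30 min break → 10 h 56 min
Sun: 09:02–17:07 = 8 h 5 min; less 30 min break → 7 h 35 min
Total worked: 56 h 42 min = 56.70 h.
Threshold 44 h → overtime 12 h 42 min, regular 44 h 0 min.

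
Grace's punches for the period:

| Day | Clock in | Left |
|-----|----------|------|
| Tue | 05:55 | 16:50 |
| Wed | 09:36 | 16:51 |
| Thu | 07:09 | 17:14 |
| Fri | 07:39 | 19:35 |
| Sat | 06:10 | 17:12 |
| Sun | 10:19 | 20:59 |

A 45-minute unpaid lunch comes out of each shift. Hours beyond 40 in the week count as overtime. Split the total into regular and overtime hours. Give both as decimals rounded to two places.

Regular 40.00 hours, overtime 17.38 hours

Tue: 05:55–16:50 = 10 h 55 min; less 45 min break → 10 h 10 min
Wed: 09:36–16:51 = 7 h 15 min; less 45 min break → 6 h 30 min
Thu: 07:09–17:14 = 10 h 5 min; less 45 min break → 9 h 20 min
Fri: 07:39–19:35 = 11 h 56 min; less 45 min break → 11 h 11 min
Sat: 06:10–17:12 = 11 h 2 min; less 45 min break → 10 h 17 min
Sun: 10:19–20:59 = 10 h 40 min; less 45 min break → 9 h 55 min
Total worked: 57 h 23 min = 57.38 h.
Threshold 40 h → overtime 17 h 23 min, regular 40 h 0 min.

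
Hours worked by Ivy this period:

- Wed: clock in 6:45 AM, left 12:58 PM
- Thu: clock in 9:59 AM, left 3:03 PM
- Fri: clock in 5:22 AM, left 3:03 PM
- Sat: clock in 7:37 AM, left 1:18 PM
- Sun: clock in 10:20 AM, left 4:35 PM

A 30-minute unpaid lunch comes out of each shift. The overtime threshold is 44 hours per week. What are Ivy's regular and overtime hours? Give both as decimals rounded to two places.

Regular 30.40 hours, overtime 0.00 hours

Wed: 6:45 AM–12:58 PM = 6 h 13 min; less 30 min break → 5 h 43 min
Thu: 9:59 AM–3:03 PM = 5 h 4 min; less 30 min break → 4 h 34 min
Fri: 5:22 AM–3:03 PM = 9 h 41 min; less 30 min break → 9 h 11 min
Sat: 7:37 AM–1:18 PM = 5 h 41 min; less 30 min break → 5 h 11 min
Sun: 10:20 AM–4:35 PM = 6 h 15 min; less 30 min break → 5 h 45 min
Total worked: 30 h 24 min = 30.40 h.
Threshold 44 h → overtime 0 h 0 min, regular 30 h 24 min.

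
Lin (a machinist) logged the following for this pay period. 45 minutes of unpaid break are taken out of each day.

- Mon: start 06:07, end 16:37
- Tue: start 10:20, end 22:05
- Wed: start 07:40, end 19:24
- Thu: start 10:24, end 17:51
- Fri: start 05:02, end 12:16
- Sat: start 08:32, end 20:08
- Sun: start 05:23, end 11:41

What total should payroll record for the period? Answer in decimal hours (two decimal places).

61.32 hours

Mon: 06:07–16:37 = 10 h 30 min; less 45 min break → 9 h 45 min
Tue: 10:20–22:05 = 11 h 45 min; less 45 min break → 11 h 0 min
Wed: 07:40–19:24 = 11 h 44 min; less 45 min break → 10 h 59 min
Thu: 10:24–17:51 = 7 h 27 min; less 45 min break → 6 h 42 min
Fri: 05:02–12:16 = 7 h 14 min; less 45 min break → 6 h 29 min
Sat: 08:32–20:08 = 11 h 36 min; less 45 min break → 10 h 51 min
Sun: 05:23–11:41 = 6 h 18 min; less 45 min break → 5 h 33 min
Total: 9 h 45 min + 11 h 0 min + 10 h 59 min + 6 h 42 min + 6 h 29 min + 10 h 51 min + 5 h 33 min = 61 h 19 min.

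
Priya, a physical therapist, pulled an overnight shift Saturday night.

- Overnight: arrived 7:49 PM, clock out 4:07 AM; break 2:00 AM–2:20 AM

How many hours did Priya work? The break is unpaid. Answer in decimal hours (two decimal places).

Overnight: 7:49 PM → midnight = 4 h 11 min; midnight → 4:07 AM = 4 h 7 min; span 8 h 18 min; less 20 min break → 7 h 58 min

7.97 hours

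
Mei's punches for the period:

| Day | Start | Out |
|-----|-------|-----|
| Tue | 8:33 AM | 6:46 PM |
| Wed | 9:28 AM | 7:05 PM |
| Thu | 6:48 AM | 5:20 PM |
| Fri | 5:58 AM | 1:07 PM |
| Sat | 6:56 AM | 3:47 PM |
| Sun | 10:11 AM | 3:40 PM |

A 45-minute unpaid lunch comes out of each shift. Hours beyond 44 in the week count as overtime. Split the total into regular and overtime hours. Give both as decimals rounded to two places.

Regular 44.00 hours, overtime 3.35 hours

Tue: 8:33 AM–6:46 PM = 10 h 13 min; less 45 min break → 9 h 28 min
Wed: 9:28 AM–7:05 PM = 9 h 37 min; less 45 min break → 8 h 52 min
Thu: 6:48 AM–5:20 PM = 10 h 32 min; less 45 min break → 9 h 47 min
Fri: 5:58 AM–1:07 PM = 7 h 9 min; less 45 min break → 6 h 24 min
Sat: 6:56 AM–3:47 PM = 8 h 51 min; less 45 min break → 8 h 6 min
Sun: 10:11 AM–3:40 PM = 5 h 29 min; less 45 min break → 4 h 44 min
Total worked: 47 h 21 min = 47.35 h.
Threshold 44 h → overtime 3 h 21 min, regular 44 h 0 min.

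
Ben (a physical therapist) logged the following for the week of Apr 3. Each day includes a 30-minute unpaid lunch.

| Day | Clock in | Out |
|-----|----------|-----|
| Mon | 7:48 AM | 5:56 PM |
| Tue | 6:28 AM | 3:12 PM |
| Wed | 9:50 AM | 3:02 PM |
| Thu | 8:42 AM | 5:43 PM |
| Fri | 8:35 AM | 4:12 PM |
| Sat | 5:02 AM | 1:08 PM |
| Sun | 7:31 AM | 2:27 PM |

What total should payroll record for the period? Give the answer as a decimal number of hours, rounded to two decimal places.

52.23 hours

Mon: 7:48 AM–5:56 PM = 10 h 8 min; less 30 min break → 9 h 38 min
Tue: 6:28 AM–3:12 PM = 8 h 44 min; less 30 min break → 8 h 14 min
Wed: 9:50 AM–3:02 PM = 5 h 12 min; less 30 min break → 4 h 42 min
Thu: 8:42 AM–5:43 PM = 9 h 1 min; less 30 min break → 8 h 31 min
Fri: 8:35 AM–4:12 PM = 7 h 37 min; less 30 min break → 7 h 7 min
Sat: 5:02 AM–1:08 PM = 8 h 6 min; less 30 min break → 7 h 36 min
Sun: 7:31 AM–2:27 PM = 6 h 56 min; less 30 min break → 6 h 26 min
Total: 9 h 38 min + 8 h 14 min + 4 h 42 min + 8 h 31 min + 7 h 7 min + 7 h 36 min + 6 h 26 min = 52 h 14 min.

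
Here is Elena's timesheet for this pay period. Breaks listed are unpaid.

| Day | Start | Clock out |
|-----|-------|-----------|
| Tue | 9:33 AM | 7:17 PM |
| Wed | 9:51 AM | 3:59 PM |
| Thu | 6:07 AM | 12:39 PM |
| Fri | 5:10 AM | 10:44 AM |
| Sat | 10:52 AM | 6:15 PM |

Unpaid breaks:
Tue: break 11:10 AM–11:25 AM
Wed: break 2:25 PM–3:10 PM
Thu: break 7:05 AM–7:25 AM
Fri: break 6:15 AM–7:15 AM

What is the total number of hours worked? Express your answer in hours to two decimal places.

Tue: 9:33 AM–7:17 PM = 9 h 44 min; less 15 min break → 9 h 29 min
Wed: 9:51 AM–3:59 PM = 6 h 8 min; less 45 min break → 5 h 23 min
Thu: 6:07 AM–12:39 PM = 6 h 32 min; less 20 min break → 6 h 12 min
Fri: 5:10 AM–10:44 AM = 5 h 34 min; less 60 min break → 4 h 34 min
Sat: 10:52 AM–6:15 PM = 7 h 23 min
Total: 9 h 29 min + 5 h 23 min + 6 h 12 min + 4 h 34 min + 7 h 23 min = 33 h 1 min.

33.02 hours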